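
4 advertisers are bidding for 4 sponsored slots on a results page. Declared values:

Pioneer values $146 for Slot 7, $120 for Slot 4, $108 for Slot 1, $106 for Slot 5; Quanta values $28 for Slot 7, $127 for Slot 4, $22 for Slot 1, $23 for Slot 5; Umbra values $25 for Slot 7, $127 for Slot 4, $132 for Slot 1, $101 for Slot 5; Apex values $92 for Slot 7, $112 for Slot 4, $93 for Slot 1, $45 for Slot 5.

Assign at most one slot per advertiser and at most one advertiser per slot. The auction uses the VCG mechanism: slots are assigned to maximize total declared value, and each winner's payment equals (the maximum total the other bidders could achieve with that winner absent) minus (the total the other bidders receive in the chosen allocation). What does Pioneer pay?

Pioneer pays $30.

Efficient allocation: Pioneer→Slot 7 ($146), Quanta→Slot 4 ($127), Umbra→Slot 5 ($101), Apex→Slot 1 ($93); total welfare W = $467.
Pioneer receives Slot 7 at value $146, so the others get W − 146 = $321.
Without Pioneer: best allocation of the remaining 3 bidders over all 4 slots is Quanta→Slot 4 ($127), Umbra→Slot 1 ($132), Apex→Slot 7 ($92), total $351.
VCG payment = (others' best without Pioneer) − (others' welfare with Pioneer) = 351 − 321 = $30.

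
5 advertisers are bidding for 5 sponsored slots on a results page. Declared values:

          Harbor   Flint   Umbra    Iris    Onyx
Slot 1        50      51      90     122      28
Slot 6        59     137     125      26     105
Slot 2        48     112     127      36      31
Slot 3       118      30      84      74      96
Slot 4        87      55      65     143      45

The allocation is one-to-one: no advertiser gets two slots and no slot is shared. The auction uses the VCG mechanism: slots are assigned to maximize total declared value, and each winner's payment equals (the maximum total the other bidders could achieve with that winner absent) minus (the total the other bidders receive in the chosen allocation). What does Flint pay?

Flint pays $61.

Efficient allocation: Harbor→Slot 4 ($87), Flint→Slot 6 ($137), Umbra→Slot 2 ($127), Iris→Slot 1 ($122), Onyx→Slot 3 ($96); total welfare W = $569.
Flint receives Slot 6 at value $137, so the others get W − 137 = $432.
Without Flint: best allocation of the remaining 4 bidders over all 5 slots is Harbor→Slot 3 ($118), Umbra→Slot 2 ($127), Iris→Slot 4 ($143), Onyx→Slot 6 ($105), total $493.
VCG payment = (others' best without Flint) − (others' welfare with Flint) = 493 − 432 = $61.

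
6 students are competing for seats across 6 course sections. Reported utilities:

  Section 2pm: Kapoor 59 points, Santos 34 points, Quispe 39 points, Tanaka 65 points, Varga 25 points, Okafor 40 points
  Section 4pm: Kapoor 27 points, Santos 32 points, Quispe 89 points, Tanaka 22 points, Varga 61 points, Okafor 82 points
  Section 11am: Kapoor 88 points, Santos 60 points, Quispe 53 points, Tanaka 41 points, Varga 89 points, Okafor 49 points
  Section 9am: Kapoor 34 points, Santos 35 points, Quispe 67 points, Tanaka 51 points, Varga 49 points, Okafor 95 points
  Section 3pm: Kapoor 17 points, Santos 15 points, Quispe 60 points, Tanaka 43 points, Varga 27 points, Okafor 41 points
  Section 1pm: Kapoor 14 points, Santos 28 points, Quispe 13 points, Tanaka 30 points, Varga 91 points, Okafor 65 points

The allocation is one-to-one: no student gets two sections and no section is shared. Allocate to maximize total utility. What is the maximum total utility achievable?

Max total: 443 points

This is a one-to-one assignment (maximum-weight bipartite matching).
Optimal: Kapoor→Section 11am (88 points), Santos→Section 3pm (15 points), Quispe→Section 4pm (89 points), Tanaka→Section 2pm (65 points), Varga→Section 1pm (91 points), Okafor→Section 9am (95 points) — total 88+15+89+65+91+95 = 443 points.
Next-best assignment: Kapoor→Section 11am, Santos→Section 2pm, Quispe→Section 4pm, Tanaka→Section 3pm, Varga→Section 1pm, Okafor→Section 9am = 440 points.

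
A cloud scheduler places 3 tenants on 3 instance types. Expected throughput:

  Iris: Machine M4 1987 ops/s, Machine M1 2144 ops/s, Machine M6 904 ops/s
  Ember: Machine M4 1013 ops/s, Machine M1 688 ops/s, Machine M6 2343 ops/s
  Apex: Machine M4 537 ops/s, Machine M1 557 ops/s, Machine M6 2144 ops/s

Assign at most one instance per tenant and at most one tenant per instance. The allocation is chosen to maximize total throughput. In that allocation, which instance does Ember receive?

Ember receives Machine M4.

Optimal: Iris→Machine M1 (2144 ops/s), Ember→Machine M4 (1013 ops/s), Apex→Machine M6 (2144 ops/s) — total 2144+1013+2144 = 5301 ops/s.
Max-entry greedy (repeatedly take the single best remaining cell) gives 5024 ops/s, worse by 277.
Ember's own top instance is Machine M6 (2343 ops/s), but forcing Ember→Machine M6 and reassigning the rest optimally gives only 5024 ops/s — worse by 277.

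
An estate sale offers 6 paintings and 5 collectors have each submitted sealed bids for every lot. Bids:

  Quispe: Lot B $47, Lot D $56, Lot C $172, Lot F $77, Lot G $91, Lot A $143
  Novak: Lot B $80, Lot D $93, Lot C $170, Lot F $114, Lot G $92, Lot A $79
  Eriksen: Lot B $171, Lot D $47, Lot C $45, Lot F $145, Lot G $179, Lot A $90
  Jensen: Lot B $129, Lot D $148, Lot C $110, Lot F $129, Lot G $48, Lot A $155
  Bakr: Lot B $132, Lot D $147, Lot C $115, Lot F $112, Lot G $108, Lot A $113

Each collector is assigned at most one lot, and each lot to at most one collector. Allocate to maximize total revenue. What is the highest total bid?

Optimal: Quispe→Lot A ($143), Novak→Lot C ($170), Eriksen→Lot G ($179), Jensen→Lot D ($148), Bakr→Lot B ($132) — total 143+170+179+148+132 = $772.
Column-greedy (each lot in turn goes to its best remaining collector) gives $713, worse by 59.
No other one-to-one assignment exceeds $772.

Maximum total: $772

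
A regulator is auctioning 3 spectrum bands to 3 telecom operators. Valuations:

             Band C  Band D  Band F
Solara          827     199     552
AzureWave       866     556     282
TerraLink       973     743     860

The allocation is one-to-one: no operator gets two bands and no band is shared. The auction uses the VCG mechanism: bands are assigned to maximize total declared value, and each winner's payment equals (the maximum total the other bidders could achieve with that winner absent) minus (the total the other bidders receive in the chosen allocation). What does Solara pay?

Solara pays $310M.

Efficient allocation: Solara→Band C ($827M), AzureWave→Band D ($556M), TerraLink→Band F ($860M); total welfare W = $2243M.
Solara receives Band C at value $827M, so the others get W − 827 = $1416M.
Without Solara: best allocation of the remaining 2 bidders over all 3 bands is AzureWave→Band C ($866M), TerraLink→Band F ($860M), total $1726M.
VCG payment = (others' best without Solara) − (others' welfare with Solara) = 1726 − 1416 = $310M.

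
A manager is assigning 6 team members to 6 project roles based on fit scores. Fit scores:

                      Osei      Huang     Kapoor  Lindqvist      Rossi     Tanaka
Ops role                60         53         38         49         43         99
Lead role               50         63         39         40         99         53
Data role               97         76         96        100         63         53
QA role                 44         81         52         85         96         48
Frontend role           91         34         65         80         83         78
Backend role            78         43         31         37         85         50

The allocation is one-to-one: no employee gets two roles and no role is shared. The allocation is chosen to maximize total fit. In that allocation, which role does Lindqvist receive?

This is a one-to-one assignment (maximum-weight bipartite matching).
Optimal: Osei→Backend role (78 pts), Huang→QA role (81 pts), Kapoor→Data role (96 pts), Lindqvist→Frontend role (80 pts), Rossi→Lead role (99 pts), Tanaka→Ops role (99 pts) — total 78+81+96+80+99+99 = 533 pts.
Next-best assignment: Osei→Backend role, Huang→QA role, Kapoor→Frontend role, Lindqvist→Data role, Rossi→Lead role, Tanaka→Ops role = 522 pts.
Lindqvist's own top role is Data role (100 pts), but forcing Lindqvist→Data role and reassigning the rest optimally gives only 522 pts — worse by 11.

Lindqvist receives Frontend role.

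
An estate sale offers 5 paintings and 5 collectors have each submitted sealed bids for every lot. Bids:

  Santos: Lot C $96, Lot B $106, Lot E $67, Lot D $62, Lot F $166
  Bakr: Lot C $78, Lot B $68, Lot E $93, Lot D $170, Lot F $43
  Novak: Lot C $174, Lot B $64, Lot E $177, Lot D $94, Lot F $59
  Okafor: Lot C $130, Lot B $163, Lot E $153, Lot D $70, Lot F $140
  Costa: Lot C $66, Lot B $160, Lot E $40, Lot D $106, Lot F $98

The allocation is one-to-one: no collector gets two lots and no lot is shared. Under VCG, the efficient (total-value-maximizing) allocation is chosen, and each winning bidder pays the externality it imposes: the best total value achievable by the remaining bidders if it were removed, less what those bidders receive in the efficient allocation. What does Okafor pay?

Okafor pays $3.

Efficient allocation: Santos→Lot F ($166), Bakr→Lot D ($170), Novak→Lot C ($174), Okafor→Lot E ($153), Costa→Lot B ($160); total welfare W = $823.
Okafor receives Lot E at value $153, so the others get W − 153 = $670.
Without Okafor: best allocation of the remaining 4 bidders over all 5 lots is Santos→Lot F ($166), Bakr→Lot D ($170), Novak→Lot E ($177), Costa→Lot B ($160), total $673.
VCG payment = (others' best without Okafor) − (others' welfare with Okafor) = 673 − 670 = $3.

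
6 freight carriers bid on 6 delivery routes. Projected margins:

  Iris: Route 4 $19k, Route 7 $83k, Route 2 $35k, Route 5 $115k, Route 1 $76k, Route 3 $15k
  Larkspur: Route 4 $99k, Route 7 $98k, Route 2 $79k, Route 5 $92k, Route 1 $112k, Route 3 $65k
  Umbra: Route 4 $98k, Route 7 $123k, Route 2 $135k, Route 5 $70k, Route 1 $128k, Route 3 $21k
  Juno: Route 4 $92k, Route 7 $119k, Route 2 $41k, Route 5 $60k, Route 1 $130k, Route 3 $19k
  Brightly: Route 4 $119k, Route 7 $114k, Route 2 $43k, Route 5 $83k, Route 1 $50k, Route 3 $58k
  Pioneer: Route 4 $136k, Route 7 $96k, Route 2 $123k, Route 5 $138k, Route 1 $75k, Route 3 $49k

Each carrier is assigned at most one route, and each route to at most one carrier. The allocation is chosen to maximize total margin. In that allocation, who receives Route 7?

Optimal: Iris→Route 5 ($115k), Larkspur→Route 3 ($65k), Umbra→Route 2 ($135k), Juno→Route 1 ($130k), Brightly→Route 7 ($114k), Pioneer→Route 4 ($136k) — total 115+65+135+130+114+136 = $695k.
Row-greedy (each carrier in turn takes its best remaining route) gives $649k, worse by 46.
Every other assignment is strictly worse.
Brightly's own top route is Route 4 ($119k), but forcing Brightly→Route 4 and reassigning the rest optimally gives only $675k — worse by 20.

Brightly receives Route 7.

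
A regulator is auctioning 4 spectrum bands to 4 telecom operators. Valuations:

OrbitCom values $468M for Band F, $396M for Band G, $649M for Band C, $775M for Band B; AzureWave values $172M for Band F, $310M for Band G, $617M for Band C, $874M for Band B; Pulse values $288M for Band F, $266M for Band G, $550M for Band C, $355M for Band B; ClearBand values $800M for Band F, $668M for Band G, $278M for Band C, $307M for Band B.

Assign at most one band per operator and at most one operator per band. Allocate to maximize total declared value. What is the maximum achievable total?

Treat this as an assignment problem: match each operator to one band.
Optimal: OrbitCom→Band G ($396M), AzureWave→Band B ($874M), Pulse→Band C ($550M), ClearBand→Band F ($800M) — total 396+874+550+800 = $2620M.
Column-greedy (each band in turn goes to its best remaining operator) gives $2168M, worse by 452.
Next-best assignment: OrbitCom→Band C, AzureWave→Band B, Pulse→Band G, ClearBand→Band F = $2589M.
Swapping OrbitCom↔ClearBand (OrbitCom→Band F $468M, ClearBand→Band G $668M) loses 60.

Maximum total: $2620M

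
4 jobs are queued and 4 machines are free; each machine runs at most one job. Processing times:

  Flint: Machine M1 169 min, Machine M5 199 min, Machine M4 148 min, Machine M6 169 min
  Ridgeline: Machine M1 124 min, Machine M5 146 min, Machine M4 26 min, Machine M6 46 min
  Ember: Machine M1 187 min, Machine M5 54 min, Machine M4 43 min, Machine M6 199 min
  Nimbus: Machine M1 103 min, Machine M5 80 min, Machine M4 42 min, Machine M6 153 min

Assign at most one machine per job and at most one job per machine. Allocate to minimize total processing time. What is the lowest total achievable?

Optimal: Flint→Machine M1 (169 min), Ridgeline→Machine M6 (46 min), Ember→Machine M5 (54 min), Nimbus→Machine M4 (42 min) — total 169+46+54+42 = 311 min.
Column-greedy (each machine in turn goes to its cheapest remaining job) gives 352 min, worse by 41.
Next-best assignment: Flint→Machine M1, Ridgeline→Machine M6, Ember→Machine M4, Nimbus→Machine M5 = 338 min.
Every other assignment is strictly worse.

Minimum total: 311 min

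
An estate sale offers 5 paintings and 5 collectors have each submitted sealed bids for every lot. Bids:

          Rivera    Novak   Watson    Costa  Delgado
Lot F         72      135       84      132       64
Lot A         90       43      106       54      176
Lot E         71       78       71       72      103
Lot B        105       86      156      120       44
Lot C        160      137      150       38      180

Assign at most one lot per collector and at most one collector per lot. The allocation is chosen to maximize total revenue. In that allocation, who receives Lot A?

Delgado receives Lot A.

Optimal: Rivera→Lot C ($160), Novak→Lot E ($78), Watson→Lot B ($156), Costa→Lot F ($132), Delgado→Lot A ($176) — total 160+78+156+132+176 = $702.
Column-greedy (each lot in turn goes to its best remaining collector) gives $699, worse by 3.
Next-best assignment: Rivera→Lot C, Novak→Lot F, Watson→Lot B, Costa→Lot E, Delgado→Lot A = $699.
Delgado's own top lot is Lot C ($180), but forcing Delgado→Lot C and reassigning the rest optimally gives only $636 — worse by 66.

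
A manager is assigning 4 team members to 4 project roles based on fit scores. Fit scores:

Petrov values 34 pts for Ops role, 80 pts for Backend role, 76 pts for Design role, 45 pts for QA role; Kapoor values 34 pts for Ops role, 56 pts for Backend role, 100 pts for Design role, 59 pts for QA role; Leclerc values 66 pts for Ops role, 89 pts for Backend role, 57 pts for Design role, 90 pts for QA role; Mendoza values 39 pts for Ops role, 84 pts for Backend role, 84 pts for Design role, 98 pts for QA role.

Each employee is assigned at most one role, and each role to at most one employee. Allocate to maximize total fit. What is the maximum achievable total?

Max total: 344 pts

This is the linear assignment problem.
Optimal: Petrov→Backend role (80 pts), Kapoor→Design role (100 pts), Leclerc→Ops role (66 pts), Mendoza→QA role (98 pts) — total 80+100+66+98 = 344 pts.
Checked against all permutations: 344 pts is optimal.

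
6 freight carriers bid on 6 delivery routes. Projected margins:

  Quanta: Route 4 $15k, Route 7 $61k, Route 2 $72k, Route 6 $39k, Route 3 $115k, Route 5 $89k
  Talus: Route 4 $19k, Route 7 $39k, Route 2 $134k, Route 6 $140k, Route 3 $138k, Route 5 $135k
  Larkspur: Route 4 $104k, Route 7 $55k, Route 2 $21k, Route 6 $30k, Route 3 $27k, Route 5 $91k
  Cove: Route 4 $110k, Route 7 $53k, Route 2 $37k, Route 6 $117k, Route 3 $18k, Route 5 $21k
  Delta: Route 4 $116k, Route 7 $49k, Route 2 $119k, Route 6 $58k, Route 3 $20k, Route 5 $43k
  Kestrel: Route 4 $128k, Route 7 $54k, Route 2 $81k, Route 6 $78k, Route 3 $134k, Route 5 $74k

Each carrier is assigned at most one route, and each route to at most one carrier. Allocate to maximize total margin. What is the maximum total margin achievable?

Optimal: Quanta→Route 7 ($61k), Talus→Route 5 ($135k), Larkspur→Route 4 ($104k), Cove→Route 6 ($117k), Delta→Route 2 ($119k), Kestrel→Route 3 ($134k) — total 61+135+104+117+119+134 = $670k.
Next-best assignment: Quanta→Route 3, Talus→Route 5, Larkspur→Route 7, Cove→Route 6, Delta→Route 2, Kestrel→Route 4 = $669k.
Checked against all permutations: $670k is optimal.

Max total: $670k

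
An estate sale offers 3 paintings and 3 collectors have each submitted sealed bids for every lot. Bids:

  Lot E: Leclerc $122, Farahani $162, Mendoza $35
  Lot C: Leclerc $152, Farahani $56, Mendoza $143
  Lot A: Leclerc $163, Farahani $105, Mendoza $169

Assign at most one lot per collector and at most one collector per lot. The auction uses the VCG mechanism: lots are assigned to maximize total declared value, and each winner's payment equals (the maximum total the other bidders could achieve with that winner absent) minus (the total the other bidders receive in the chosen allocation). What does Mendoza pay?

Mendoza pays $11.

Efficient allocation: Leclerc→Lot C ($152), Farahani→Lot E ($162), Mendoza→Lot A ($169); total welfare W = $483.
Mendoza receives Lot A at value $169, so the others get W − 169 = $314.
Without Mendoza: best allocation of the remaining 2 bidders over all 3 lots is Leclerc→Lot A ($163), Farahani→Lot E ($162), total $325.
VCG payment = (others' best without Mendoza) − (others' welfare with Mendoza) = 325 − 314 = $11.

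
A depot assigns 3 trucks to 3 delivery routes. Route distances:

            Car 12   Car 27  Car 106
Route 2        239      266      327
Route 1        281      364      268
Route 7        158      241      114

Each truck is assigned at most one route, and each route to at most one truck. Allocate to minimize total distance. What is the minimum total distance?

Minimum total: 661 km

Optimal: Car 12→Route 1 (281 km), Car 27→Route 2 (266 km), Car 106→Route 7 (114 km) — total 281+266+114 = 661 km.
Row-greedy (each truck in turn takes its cheapest remaining route) gives 692 km, worse by 31.
Swapping Car 106↔Car 12 (Car 106→Route 1 268 km, Car 12→Route 7 158 km) adds 31.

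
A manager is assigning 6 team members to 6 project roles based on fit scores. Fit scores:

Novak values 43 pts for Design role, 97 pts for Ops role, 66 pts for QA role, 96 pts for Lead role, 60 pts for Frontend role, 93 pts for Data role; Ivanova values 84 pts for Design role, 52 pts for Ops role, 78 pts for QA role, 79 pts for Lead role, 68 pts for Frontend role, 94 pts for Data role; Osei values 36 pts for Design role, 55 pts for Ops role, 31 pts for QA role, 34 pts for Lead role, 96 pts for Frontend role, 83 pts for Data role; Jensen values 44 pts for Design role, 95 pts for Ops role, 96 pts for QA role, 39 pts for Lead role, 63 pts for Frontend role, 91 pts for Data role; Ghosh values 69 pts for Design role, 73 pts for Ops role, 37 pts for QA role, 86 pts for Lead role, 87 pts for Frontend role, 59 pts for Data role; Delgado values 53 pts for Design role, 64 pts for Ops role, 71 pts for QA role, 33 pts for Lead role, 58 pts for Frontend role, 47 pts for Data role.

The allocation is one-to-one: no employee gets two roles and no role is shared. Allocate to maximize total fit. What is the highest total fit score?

Maximum total: 525 pts

Optimal: Novak→Ops role (97 pts), Ivanova→Design role (84 pts), Osei→Frontend role (96 pts), Jensen→Data role (91 pts), Ghosh→Lead role (86 pts), Delgado→QA role (71 pts) — total 97+84+96+91+86+71 = 525 pts.
Column-greedy (each role in turn goes to its best remaining employee) gives 506 pts, worse by 19.
Checked against all permutations: 525 pts is optimal.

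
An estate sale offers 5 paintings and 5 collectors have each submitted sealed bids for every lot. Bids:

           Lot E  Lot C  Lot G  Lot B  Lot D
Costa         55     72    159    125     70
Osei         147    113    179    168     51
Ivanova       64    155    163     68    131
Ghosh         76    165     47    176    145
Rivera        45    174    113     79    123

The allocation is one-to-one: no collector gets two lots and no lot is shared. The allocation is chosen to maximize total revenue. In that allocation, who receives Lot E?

Osei receives Lot E.

This is the linear assignment problem.
Optimal: Costa→Lot G ($159), Osei→Lot E ($147), Ivanova→Lot D ($131), Ghosh→Lot B ($176), Rivera→Lot C ($174) — total 159+147+131+176+174 = $787.
Column-greedy (each lot in turn goes to its best remaining collector) gives $730, worse by 57.
Next-best assignment: Costa→Lot G, Osei→Lot E, Ivanova→Lot C, Ghosh→Lot B, Rivera→Lot D = $760.
Osei's own top lot is Lot G ($179), but forcing Osei→Lot G and reassigning the rest optimally gives only $715 — worse by 72.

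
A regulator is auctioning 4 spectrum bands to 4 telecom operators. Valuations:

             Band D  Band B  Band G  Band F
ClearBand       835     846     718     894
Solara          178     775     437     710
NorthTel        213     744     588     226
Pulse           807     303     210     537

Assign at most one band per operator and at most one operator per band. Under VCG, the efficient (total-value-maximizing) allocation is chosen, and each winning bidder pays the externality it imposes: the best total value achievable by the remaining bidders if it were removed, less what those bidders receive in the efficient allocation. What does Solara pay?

Efficient allocation: ClearBand→Band F ($894M), Solara→Band B ($775M), NorthTel→Band G ($588M), Pulse→Band D ($807M); total welfare W = $3064M.
Solara receives Band B at value $775M, so the others get W − 775 = $2289M.
Without Solara: best allocation of the remaining 3 bidders over all 4 bands is ClearBand→Band F ($894M), NorthTel→Band B ($744M), Pulse→Band D ($807M), total $2445M.
VCG payment = (others' best without Solara) − (others' welfare with Solara) = 2445 − 2289 = $156M.

Solara pays $156M.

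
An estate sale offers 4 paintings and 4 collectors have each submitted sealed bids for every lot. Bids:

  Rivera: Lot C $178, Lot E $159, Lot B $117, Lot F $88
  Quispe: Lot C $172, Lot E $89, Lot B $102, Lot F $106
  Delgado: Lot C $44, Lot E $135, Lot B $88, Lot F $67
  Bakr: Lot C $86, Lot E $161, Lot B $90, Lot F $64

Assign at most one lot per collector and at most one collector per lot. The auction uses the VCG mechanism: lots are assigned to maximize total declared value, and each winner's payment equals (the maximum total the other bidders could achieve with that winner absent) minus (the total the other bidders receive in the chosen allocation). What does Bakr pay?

Efficient allocation: Rivera→Lot C ($178), Quispe→Lot F ($106), Delgado→Lot B ($88), Bakr→Lot E ($161); total welfare W = $533.
Bakr receives Lot E at value $161, so the others get W − 161 = $372.
Without Bakr: best allocation of the remaining 3 bidders over all 4 lots is Rivera→Lot B ($117), Quispe→Lot C ($172), Delgado→Lot E ($135), total $424.
VCG payment = (others' best without Bakr) − (others' welfare with Bakr) = 424 − 372 = $52.

Bakr pays $52.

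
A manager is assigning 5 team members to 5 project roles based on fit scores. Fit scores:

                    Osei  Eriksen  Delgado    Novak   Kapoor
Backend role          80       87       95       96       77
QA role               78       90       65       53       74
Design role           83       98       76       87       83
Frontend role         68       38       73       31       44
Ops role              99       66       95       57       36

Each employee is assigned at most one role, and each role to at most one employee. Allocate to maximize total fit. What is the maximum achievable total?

Max total: 441 pts

Optimal: Osei→Ops role (99 pts), Eriksen→QA role (90 pts), Delgado→Frontend role (73 pts), Novak→Backend role (96 pts), Kapoor→Design role (83 pts) — total 99+90+73+96+83 = 441 pts.
Max-entry greedy (repeatedly take the single best remaining cell) gives 440 pts, worse by 1.
Next-best assignment: Osei→Ops role, Eriksen→Design role, Delgado→Frontend role, Novak→Backend role, Kapoor→QA role = 440 pts.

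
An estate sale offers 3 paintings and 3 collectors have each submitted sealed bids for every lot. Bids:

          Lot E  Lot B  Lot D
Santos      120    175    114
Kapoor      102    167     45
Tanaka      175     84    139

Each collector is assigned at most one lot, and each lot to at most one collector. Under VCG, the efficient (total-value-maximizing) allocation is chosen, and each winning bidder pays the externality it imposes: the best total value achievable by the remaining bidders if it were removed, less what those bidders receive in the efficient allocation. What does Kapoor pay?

Kapoor pays $61.

Efficient allocation: Santos→Lot D ($114), Kapoor→Lot B ($167), Tanaka→Lot E ($175); total welfare W = $456.
Kapoor receives Lot B at value $167, so the others get W − 167 = $289.
Without Kapoor: best allocation of the remaining 2 bidders over all 3 lots is Santos→Lot B ($175), Tanaka→Lot E ($175), total $350.
VCG payment = (others' best without Kapoor) − (others' welfare with Kapoor) = 350 − 289 = $61.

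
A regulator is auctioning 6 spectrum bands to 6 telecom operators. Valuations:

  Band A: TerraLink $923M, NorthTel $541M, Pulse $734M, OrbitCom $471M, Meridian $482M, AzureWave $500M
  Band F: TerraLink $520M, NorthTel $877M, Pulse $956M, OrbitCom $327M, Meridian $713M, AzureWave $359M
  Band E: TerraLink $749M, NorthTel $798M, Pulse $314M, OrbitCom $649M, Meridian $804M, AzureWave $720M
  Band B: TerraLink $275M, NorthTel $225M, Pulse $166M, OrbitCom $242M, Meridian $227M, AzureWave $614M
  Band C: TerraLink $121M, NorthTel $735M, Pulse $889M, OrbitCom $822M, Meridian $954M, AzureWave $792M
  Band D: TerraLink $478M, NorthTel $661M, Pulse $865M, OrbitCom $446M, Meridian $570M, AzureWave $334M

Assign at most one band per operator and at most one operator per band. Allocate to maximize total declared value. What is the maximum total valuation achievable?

Maximum total: $4905M

Optimal: TerraLink→Band A ($923M), NorthTel→Band F ($877M), Pulse→Band D ($865M), OrbitCom→Band C ($822M), Meridian→Band E ($804M), AzureWave→Band B ($614M) — total 923+877+865+822+804+614 = $4905M.
Row-greedy (each operator in turn takes its best remaining band) gives $4522M, worse by 383.
Every other assignment is strictly worse.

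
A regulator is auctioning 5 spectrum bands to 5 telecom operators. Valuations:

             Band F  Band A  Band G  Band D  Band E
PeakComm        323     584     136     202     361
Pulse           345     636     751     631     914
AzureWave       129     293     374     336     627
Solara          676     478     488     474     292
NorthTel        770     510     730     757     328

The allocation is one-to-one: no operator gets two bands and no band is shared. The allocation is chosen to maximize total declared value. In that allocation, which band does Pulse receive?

Optimal: PeakComm→Band A ($584M), Pulse→Band G ($751M), AzureWave→Band E ($627M), Solara→Band F ($676M), NorthTel→Band D ($757M) — total 584+751+627+676+757 = $3395M.
Next-best assignment: PeakComm→Band A, Pulse→Band E, AzureWave→Band G, Solara→Band F, NorthTel→Band D = $3305M.
Pulse's own top band is Band E ($914M), but forcing Pulse→Band E and reassigning the rest optimally gives only $3305M — worse by 90.

Pulse receives Band G.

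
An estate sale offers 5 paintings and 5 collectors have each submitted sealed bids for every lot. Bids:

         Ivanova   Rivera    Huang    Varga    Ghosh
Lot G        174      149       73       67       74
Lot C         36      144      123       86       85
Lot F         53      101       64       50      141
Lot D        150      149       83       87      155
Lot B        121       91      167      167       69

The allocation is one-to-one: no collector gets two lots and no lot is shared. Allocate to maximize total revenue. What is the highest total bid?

Max total: $754

Optimal: Ivanova→Lot G ($174), Rivera→Lot D ($149), Huang→Lot C ($123), Varga→Lot B ($167), Ghosh→Lot F ($141) — total 174+149+123+167+141 = $754.
Max-entry greedy (repeatedly take the single best remaining cell) gives $690, worse by 64.
Next-best assignment: Ivanova→Lot D, Rivera→Lot G, Huang→Lot C, Varga→Lot B, Ghosh→Lot F = $730.
Checked against all permutations: $754 is optimal.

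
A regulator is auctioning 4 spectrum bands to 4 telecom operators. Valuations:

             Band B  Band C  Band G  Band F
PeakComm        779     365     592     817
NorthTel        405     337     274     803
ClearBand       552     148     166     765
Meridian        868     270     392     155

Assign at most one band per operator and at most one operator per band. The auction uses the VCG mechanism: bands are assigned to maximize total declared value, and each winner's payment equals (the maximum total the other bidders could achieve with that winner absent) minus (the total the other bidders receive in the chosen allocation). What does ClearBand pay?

Efficient allocation: PeakComm→Band G ($592M), NorthTel→Band C ($337M), ClearBand→Band F ($765M), Meridian→Band B ($868M); total welfare W = $2562M.
ClearBand receives Band F at value $765M, so the others get W − 765 = $1797M.
Without ClearBand: best allocation of the remaining 3 bidders over all 4 bands is PeakComm→Band G ($592M), NorthTel→Band F ($803M), Meridian→Band B ($868M), total $2263M.
VCG payment = (others' best without ClearBand) − (others' welfare with ClearBand) = 2263 − 1797 = $466M.

ClearBand pays $466M.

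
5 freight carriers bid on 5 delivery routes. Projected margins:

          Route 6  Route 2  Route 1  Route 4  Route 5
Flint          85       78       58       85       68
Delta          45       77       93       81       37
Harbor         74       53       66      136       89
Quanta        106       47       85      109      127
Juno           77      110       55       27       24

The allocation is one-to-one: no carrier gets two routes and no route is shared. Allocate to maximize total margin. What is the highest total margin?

Optimal: Flint→Route 6 ($85k), Delta→Route 1 ($93k), Harbor→Route 4 ($136k), Quanta→Route 5 ($127k), Juno→Route 2 ($110k) — total 85+93+136+127+110 = $551k.
Every other assignment is strictly worse.

Maximum total: $551k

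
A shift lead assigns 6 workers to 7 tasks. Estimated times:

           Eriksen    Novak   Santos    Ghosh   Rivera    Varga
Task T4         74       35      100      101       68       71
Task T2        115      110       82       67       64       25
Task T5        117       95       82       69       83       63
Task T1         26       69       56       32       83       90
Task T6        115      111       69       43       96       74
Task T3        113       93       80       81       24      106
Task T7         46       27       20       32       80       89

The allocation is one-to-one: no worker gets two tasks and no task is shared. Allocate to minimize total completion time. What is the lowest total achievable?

Optimal: Eriksen→Task T1 (26 min), Novak→Task T4 (35 min), Santos→Task T7 (20 min), Ghosh→Task T6 (43 min), Rivera→Task T3 (24 min), Varga→Task T2 (25 min) — total 26+35+20+43+24+25 = 173 min.
Checked against all permutations: 173 min is optimal.

Min total: 173 min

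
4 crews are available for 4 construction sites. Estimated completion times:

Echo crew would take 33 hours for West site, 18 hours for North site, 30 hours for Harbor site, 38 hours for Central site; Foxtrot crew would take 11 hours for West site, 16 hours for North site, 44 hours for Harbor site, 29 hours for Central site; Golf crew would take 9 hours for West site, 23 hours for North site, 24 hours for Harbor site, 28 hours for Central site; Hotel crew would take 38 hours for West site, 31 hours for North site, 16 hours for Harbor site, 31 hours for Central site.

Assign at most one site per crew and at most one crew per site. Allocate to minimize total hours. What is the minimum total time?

Min total: 72 hours

Optimal: Echo crew→North site (18 hours), Foxtrot crew→Central site (29 hours), Golf crew→West site (9 hours), Hotel crew→Harbor site (16 hours) — total 18+29+9+16 = 72 hours.
Column-greedy (each site in turn goes to its cheapest remaining crew) gives 79 hours, worse by 7.
No other one-to-one assignment undercuts 72 hours.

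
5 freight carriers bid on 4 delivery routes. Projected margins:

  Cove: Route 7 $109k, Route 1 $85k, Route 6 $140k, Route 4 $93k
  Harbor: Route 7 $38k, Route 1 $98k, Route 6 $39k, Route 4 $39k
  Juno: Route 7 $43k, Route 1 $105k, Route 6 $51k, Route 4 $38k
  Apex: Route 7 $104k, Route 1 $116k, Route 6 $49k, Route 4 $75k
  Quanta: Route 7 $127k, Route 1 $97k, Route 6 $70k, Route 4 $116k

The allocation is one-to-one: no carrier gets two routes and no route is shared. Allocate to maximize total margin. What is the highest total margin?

Optimal: Apex→Route 7 ($104k), Juno→Route 1 ($105k), Cove→Route 6 ($140k), Quanta→Route 4 ($116k) — total 104+105+140+116 = $465k.
Max-entry greedy (repeatedly take the single best remaining cell) gives $422k, worse by 43.
Swapping Juno↔Apex (Juno→Route 7 $43k, Apex→Route 1 $116k) loses 50.

Maximum total: $465k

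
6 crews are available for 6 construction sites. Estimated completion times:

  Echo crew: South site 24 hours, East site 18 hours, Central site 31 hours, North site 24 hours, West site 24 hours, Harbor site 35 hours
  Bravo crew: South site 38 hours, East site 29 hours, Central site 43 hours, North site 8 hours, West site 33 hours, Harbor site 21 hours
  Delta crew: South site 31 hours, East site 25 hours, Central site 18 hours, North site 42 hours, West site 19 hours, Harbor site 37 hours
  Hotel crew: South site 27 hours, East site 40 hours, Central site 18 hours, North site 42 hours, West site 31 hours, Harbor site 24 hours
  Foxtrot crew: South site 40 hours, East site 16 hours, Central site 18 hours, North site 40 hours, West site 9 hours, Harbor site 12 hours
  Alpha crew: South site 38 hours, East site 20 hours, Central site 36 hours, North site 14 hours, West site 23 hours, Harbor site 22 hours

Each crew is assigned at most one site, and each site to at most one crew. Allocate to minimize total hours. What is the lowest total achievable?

Minimum total: 101 hours

This is a one-to-one assignment (minimum-cost bipartite matching).
Optimal: Echo crew→South site (24 hours), Bravo crew→North site (8 hours), Delta crew→West site (19 hours), Hotel crew→Central site (18 hours), Foxtrot crew→Harbor site (12 hours), Alpha crew→East site (20 hours) — total 24+8+19+18+12+20 = 101 hours.
Column-greedy (each site in turn goes to its cheapest remaining crew) gives 113 hours, worse by 12.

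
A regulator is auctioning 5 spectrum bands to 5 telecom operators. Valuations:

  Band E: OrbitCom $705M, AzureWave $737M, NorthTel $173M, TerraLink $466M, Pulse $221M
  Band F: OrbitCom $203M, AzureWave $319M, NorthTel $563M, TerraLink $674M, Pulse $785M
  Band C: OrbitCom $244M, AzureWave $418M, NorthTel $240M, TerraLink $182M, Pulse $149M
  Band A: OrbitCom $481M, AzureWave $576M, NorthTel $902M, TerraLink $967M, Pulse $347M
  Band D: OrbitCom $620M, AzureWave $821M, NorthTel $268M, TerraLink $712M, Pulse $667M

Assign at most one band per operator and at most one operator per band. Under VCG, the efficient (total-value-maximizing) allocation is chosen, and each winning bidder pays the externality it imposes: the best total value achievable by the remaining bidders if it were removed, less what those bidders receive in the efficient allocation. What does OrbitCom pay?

OrbitCom pays $319M.

Efficient allocation: OrbitCom→Band E ($705M), AzureWave→Band C ($418M), NorthTel→Band A ($902M), TerraLink→Band D ($712M), Pulse→Band F ($785M); total welfare W = $3522M.
OrbitCom receives Band E at value $705M, so the others get W − 705 = $2817M.
Without OrbitCom: best allocation of the remaining 4 bidders over all 5 bands is AzureWave→Band E ($737M), NorthTel→Band A ($902M), TerraLink→Band D ($712M), Pulse→Band F ($785M), total $3136M.
VCG payment = (others' best without OrbitCom) − (others' welfare with OrbitCom) = 3136 − 2817 = $319M.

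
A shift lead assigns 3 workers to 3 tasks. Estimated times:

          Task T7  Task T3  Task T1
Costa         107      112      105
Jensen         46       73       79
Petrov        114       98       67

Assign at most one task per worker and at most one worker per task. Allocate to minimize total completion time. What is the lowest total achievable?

Min total: 225 min

Treat this as an assignment problem: match each worker to one task.
Optimal: Costa→Task T3 (112 min), Jensen→Task T7 (46 min), Petrov→Task T1 (67 min) — total 112+46+67 = 225 min.
Column-greedy (each task in turn goes to its cheapest remaining worker) gives 249 min, worse by 24.
Every other assignment is strictly worse.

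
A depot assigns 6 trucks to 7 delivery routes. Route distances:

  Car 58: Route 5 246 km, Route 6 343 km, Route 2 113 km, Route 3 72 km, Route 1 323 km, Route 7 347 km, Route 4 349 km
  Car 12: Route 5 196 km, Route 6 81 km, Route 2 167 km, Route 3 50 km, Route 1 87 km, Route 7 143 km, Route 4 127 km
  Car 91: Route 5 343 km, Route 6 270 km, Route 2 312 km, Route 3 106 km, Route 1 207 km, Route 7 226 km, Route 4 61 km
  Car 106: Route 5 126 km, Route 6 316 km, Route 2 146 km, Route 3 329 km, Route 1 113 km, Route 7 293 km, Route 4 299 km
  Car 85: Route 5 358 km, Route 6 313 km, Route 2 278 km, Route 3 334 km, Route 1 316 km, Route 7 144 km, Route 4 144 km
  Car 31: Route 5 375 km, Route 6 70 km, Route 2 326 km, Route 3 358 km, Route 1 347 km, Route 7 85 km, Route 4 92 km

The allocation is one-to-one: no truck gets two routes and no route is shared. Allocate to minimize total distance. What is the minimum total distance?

This is a one-to-one assignment (minimum-cost bipartite matching).
Optimal: Car 58→Route 2 (113 km), Car 12→Route 3 (50 km), Car 91→Route 4 (61 km), Car 106→Route 1 (113 km), Car 85→Route 7 (144 km), Car 31→Route 6 (70 km) — total 113+50+61+113+144+70 = 551 km.
Column-greedy (each route in turn goes to its cheapest remaining truck) gives 710 km, worse by 159.
Next-best assignment: Car 58→Route 3, Car 12→Route 1, Car 91→Route 4, Car 106→Route 5, Car 85→Route 7, Car 31→Route 6 = 560 km.
Every other assignment is strictly worse.

Minimum total: 551 km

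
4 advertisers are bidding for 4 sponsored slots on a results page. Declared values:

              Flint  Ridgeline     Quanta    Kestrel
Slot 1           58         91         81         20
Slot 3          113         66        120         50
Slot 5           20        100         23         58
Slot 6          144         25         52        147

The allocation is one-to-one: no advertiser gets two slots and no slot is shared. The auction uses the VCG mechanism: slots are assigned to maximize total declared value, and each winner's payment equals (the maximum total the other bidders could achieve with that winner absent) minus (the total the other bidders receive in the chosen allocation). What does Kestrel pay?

Efficient allocation: Flint→Slot 3 ($113), Ridgeline→Slot 5 ($100), Quanta→Slot 1 ($81), Kestrel→Slot 6 ($147); total welfare W = $441.
Kestrel receives Slot 6 at value $147, so the others get W − 147 = $294.
Without Kestrel: best allocation of the remaining 3 bidders over all 4 slots is Flint→Slot 6 ($144), Ridgeline→Slot 5 ($100), Quanta→Slot 3 ($120), total $364.
VCG payment = (others' best without Kestrel) − (others' welfare with Kestrel) = 364 − 294 = $70.

Kestrel pays $70.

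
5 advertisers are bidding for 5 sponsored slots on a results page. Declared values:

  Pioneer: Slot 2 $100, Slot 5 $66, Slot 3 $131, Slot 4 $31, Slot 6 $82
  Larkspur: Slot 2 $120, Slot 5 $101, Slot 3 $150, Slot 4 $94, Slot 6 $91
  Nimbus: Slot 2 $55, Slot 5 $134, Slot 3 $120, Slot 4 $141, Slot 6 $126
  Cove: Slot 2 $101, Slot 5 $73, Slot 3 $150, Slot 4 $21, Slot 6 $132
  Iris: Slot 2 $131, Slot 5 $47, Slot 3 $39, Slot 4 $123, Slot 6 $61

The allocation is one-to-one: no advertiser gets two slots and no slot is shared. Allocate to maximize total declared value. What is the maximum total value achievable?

Optimal: Pioneer→Slot 3 ($131), Larkspur→Slot 2 ($120), Nimbus→Slot 5 ($134), Cove→Slot 6 ($132), Iris→Slot 4 ($123) — total 131+120+134+132+123 = $640.
Row-greedy (each advertiser in turn takes its best remaining slot) gives $571, worse by 69.
Next-best assignment: Pioneer→Slot 2, Larkspur→Slot 3, Nimbus→Slot 5, Cove→Slot 6, Iris→Slot 4 = $639.

Maximum total: $640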